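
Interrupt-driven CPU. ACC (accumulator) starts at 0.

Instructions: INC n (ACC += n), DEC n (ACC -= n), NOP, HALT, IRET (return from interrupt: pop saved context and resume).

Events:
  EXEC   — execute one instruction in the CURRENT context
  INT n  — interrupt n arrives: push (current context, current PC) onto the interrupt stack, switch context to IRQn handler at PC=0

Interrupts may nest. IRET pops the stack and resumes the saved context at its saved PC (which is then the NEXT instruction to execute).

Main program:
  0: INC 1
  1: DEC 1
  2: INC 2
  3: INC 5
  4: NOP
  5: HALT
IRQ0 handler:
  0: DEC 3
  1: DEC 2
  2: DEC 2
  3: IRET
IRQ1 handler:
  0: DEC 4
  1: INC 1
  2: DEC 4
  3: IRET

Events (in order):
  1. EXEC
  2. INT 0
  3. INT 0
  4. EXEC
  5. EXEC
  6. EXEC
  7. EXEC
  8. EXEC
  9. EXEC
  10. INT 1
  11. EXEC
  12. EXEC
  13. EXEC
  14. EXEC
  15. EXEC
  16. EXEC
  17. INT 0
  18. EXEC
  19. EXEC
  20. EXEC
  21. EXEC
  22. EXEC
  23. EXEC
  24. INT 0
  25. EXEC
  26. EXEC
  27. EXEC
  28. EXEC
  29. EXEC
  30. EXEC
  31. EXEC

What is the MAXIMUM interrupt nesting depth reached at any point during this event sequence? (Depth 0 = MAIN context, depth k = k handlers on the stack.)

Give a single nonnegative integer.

Answer: 2

Derivation:
Event 1 (EXEC): [MAIN] PC=0: INC 1 -> ACC=1 [depth=0]
Event 2 (INT 0): INT 0 arrives: push (MAIN, PC=1), enter IRQ0 at PC=0 (depth now 1) [depth=1]
Event 3 (INT 0): INT 0 arrives: push (IRQ0, PC=0), enter IRQ0 at PC=0 (depth now 2) [depth=2]
Event 4 (EXEC): [IRQ0] PC=0: DEC 3 -> ACC=-2 [depth=2]
Event 5 (EXEC): [IRQ0] PC=1: DEC 2 -> ACC=-4 [depth=2]
Event 6 (EXEC): [IRQ0] PC=2: DEC 2 -> ACC=-6 [depth=2]
Event 7 (EXEC): [IRQ0] PC=3: IRET -> resume IRQ0 at PC=0 (depth now 1) [depth=1]
Event 8 (EXEC): [IRQ0] PC=0: DEC 3 -> ACC=-9 [depth=1]
Event 9 (EXEC): [IRQ0] PC=1: DEC 2 -> ACC=-11 [depth=1]
Event 10 (INT 1): INT 1 arrives: push (IRQ0, PC=2), enter IRQ1 at PC=0 (depth now 2) [depth=2]
Event 11 (EXEC): [IRQ1] PC=0: DEC 4 -> ACC=-15 [depth=2]
Event 12 (EXEC): [IRQ1] PC=1: INC 1 -> ACC=-14 [depth=2]
Event 13 (EXEC): [IRQ1] PC=2: DEC 4 -> ACC=-18 [depth=2]
Event 14 (EXEC): [IRQ1] PC=3: IRET -> resume IRQ0 at PC=2 (depth now 1) [depth=1]
Event 15 (EXEC): [IRQ0] PC=2: DEC 2 -> ACC=-20 [depth=1]
Event 16 (EXEC): [IRQ0] PC=3: IRET -> resume MAIN at PC=1 (depth now 0) [depth=0]
Event 17 (INT 0): INT 0 arrives: push (MAIN, PC=1), enter IRQ0 at PC=0 (depth now 1) [depth=1]
Event 18 (EXEC): [IRQ0] PC=0: DEC 3 -> ACC=-23 [depth=1]
Event 19 (EXEC): [IRQ0] PC=1: DEC 2 -> ACC=-25 [depth=1]
Event 20 (EXEC): [IRQ0] PC=2: DEC 2 -> ACC=-27 [depth=1]
Event 21 (EXEC): [IRQ0] PC=3: IRET -> resume MAIN at PC=1 (depth now 0) [depth=0]
Event 22 (EXEC): [MAIN] PC=1: DEC 1 -> ACC=-28 [depth=0]
Event 23 (EXEC): [MAIN] PC=2: INC 2 -> ACC=-26 [depth=0]
Event 24 (INT 0): INT 0 arrives: push (MAIN, PC=3), enter IRQ0 at PC=0 (depth now 1) [depth=1]
Event 25 (EXEC): [IRQ0] PC=0: DEC 3 -> ACC=-29 [depth=1]
Event 26 (EXEC): [IRQ0] PC=1: DEC 2 -> ACC=-31 [depth=1]
Event 27 (EXEC): [IRQ0] PC=2: DEC 2 -> ACC=-33 [depth=1]
Event 28 (EXEC): [IRQ0] PC=3: IRET -> resume MAIN at PC=3 (depth now 0) [depth=0]
Event 29 (EXEC): [MAIN] PC=3: INC 5 -> ACC=-28 [depth=0]
Event 30 (EXEC): [MAIN] PC=4: NOP [depth=0]
Event 31 (EXEC): [MAIN] PC=5: HALT [depth=0]
Max depth observed: 2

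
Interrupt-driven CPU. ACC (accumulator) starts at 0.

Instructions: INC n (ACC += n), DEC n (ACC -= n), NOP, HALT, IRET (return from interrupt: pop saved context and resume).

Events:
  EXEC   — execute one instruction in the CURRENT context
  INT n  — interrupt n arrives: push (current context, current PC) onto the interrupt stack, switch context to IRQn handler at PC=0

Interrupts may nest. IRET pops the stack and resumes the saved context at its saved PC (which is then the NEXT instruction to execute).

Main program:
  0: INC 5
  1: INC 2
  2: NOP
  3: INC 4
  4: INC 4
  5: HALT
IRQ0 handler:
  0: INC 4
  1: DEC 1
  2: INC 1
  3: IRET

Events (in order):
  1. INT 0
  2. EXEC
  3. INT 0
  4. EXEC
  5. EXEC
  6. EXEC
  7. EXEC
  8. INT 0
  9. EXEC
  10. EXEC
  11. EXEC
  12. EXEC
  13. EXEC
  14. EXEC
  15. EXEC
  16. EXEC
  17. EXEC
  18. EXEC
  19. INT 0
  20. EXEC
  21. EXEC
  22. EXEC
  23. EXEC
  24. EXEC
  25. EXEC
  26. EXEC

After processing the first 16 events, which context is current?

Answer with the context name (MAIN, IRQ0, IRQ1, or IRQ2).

Answer: MAIN

Derivation:
Event 1 (INT 0): INT 0 arrives: push (MAIN, PC=0), enter IRQ0 at PC=0 (depth now 1)
Event 2 (EXEC): [IRQ0] PC=0: INC 4 -> ACC=4
Event 3 (INT 0): INT 0 arrives: push (IRQ0, PC=1), enter IRQ0 at PC=0 (depth now 2)
Event 4 (EXEC): [IRQ0] PC=0: INC 4 -> ACC=8
Event 5 (EXEC): [IRQ0] PC=1: DEC 1 -> ACC=7
Event 6 (EXEC): [IRQ0] PC=2: INC 1 -> ACC=8
Event 7 (EXEC): [IRQ0] PC=3: IRET -> resume IRQ0 at PC=1 (depth now 1)
Event 8 (INT 0): INT 0 arrives: push (IRQ0, PC=1), enter IRQ0 at PC=0 (depth now 2)
Event 9 (EXEC): [IRQ0] PC=0: INC 4 -> ACC=12
Event 10 (EXEC): [IRQ0] PC=1: DEC 1 -> ACC=11
Event 11 (EXEC): [IRQ0] PC=2: INC 1 -> ACC=12
Event 12 (EXEC): [IRQ0] PC=3: IRET -> resume IRQ0 at PC=1 (depth now 1)
Event 13 (EXEC): [IRQ0] PC=1: DEC 1 -> ACC=11
Event 14 (EXEC): [IRQ0] PC=2: INC 1 -> ACC=12
Event 15 (EXEC): [IRQ0] PC=3: IRET -> resume MAIN at PC=0 (depth now 0)
Event 16 (EXEC): [MAIN] PC=0: INC 5 -> ACC=17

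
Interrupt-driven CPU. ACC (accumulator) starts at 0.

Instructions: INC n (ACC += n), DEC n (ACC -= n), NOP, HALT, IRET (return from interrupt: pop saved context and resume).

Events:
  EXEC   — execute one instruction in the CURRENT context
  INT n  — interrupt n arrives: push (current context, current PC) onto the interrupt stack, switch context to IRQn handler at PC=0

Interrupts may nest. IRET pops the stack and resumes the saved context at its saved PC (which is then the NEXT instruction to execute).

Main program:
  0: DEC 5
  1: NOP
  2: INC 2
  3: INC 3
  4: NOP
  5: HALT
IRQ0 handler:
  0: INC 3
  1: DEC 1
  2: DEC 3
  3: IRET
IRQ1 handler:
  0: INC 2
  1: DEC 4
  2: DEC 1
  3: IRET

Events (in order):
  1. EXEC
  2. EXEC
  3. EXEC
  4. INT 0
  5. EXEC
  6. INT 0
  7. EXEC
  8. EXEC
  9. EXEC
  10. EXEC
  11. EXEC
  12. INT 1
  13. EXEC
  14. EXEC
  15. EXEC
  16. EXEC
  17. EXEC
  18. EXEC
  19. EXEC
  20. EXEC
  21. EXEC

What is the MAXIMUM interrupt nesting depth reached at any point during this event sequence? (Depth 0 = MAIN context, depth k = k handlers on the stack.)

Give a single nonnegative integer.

Event 1 (EXEC): [MAIN] PC=0: DEC 5 -> ACC=-5 [depth=0]
Event 2 (EXEC): [MAIN] PC=1: NOP [depth=0]
Event 3 (EXEC): [MAIN] PC=2: INC 2 -> ACC=-3 [depth=0]
Event 4 (INT 0): INT 0 arrives: push (MAIN, PC=3), enter IRQ0 at PC=0 (depth now 1) [depth=1]
Event 5 (EXEC): [IRQ0] PC=0: INC 3 -> ACC=0 [depth=1]
Event 6 (INT 0): INT 0 arrives: push (IRQ0, PC=1), enter IRQ0 at PC=0 (depth now 2) [depth=2]
Event 7 (EXEC): [IRQ0] PC=0: INC 3 -> ACC=3 [depth=2]
Event 8 (EXEC): [IRQ0] PC=1: DEC 1 -> ACC=2 [depth=2]
Event 9 (EXEC): [IRQ0] PC=2: DEC 3 -> ACC=-1 [depth=2]
Event 10 (EXEC): [IRQ0] PC=3: IRET -> resume IRQ0 at PC=1 (depth now 1) [depth=1]
Event 11 (EXEC): [IRQ0] PC=1: DEC 1 -> ACC=-2 [depth=1]
Event 12 (INT 1): INT 1 arrives: push (IRQ0, PC=2), enter IRQ1 at PC=0 (depth now 2) [depth=2]
Event 13 (EXEC): [IRQ1] PC=0: INC 2 -> ACC=0 [depth=2]
Event 14 (EXEC): [IRQ1] PC=1: DEC 4 -> ACC=-4 [depth=2]
Event 15 (EXEC): [IRQ1] PC=2: DEC 1 -> ACC=-5 [depth=2]
Event 16 (EXEC): [IRQ1] PC=3: IRET -> resume IRQ0 at PC=2 (depth now 1) [depth=1]
Event 17 (EXEC): [IRQ0] PC=2: DEC 3 -> ACC=-8 [depth=1]
Event 18 (EXEC): [IRQ0] PC=3: IRET -> resume MAIN at PC=3 (depth now 0) [depth=0]
Event 19 (EXEC): [MAIN] PC=3: INC 3 -> ACC=-5 [depth=0]
Event 20 (EXEC): [MAIN] PC=4: NOP [depth=0]
Event 21 (EXEC): [MAIN] PC=5: HALT [depth=0]
Max depth observed: 2

Answer: 2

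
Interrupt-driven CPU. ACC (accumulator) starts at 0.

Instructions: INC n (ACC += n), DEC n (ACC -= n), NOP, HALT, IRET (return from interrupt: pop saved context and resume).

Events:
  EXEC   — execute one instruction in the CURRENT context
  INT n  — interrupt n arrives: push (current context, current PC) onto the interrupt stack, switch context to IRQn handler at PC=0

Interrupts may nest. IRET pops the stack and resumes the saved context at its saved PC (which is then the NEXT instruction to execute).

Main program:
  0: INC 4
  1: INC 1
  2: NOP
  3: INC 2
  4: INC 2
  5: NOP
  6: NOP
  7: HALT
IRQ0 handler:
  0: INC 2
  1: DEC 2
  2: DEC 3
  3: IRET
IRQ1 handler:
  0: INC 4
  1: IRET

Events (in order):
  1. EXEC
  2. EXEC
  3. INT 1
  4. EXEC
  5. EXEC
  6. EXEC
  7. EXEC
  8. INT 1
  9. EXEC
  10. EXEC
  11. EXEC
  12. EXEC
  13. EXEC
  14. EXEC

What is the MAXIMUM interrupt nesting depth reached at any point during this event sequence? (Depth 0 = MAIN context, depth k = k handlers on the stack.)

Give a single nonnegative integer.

Answer: 1

Derivation:
Event 1 (EXEC): [MAIN] PC=0: INC 4 -> ACC=4 [depth=0]
Event 2 (EXEC): [MAIN] PC=1: INC 1 -> ACC=5 [depth=0]
Event 3 (INT 1): INT 1 arrives: push (MAIN, PC=2), enter IRQ1 at PC=0 (depth now 1) [depth=1]
Event 4 (EXEC): [IRQ1] PC=0: INC 4 -> ACC=9 [depth=1]
Event 5 (EXEC): [IRQ1] PC=1: IRET -> resume MAIN at PC=2 (depth now 0) [depth=0]
Event 6 (EXEC): [MAIN] PC=2: NOP [depth=0]
Event 7 (EXEC): [MAIN] PC=3: INC 2 -> ACC=11 [depth=0]
Event 8 (INT 1): INT 1 arrives: push (MAIN, PC=4), enter IRQ1 at PC=0 (depth now 1) [depth=1]
Event 9 (EXEC): [IRQ1] PC=0: INC 4 -> ACC=15 [depth=1]
Event 10 (EXEC): [IRQ1] PC=1: IRET -> resume MAIN at PC=4 (depth now 0) [depth=0]
Event 11 (EXEC): [MAIN] PC=4: INC 2 -> ACC=17 [depth=0]
Event 12 (EXEC): [MAIN] PC=5: NOP [depth=0]
Event 13 (EXEC): [MAIN] PC=6: NOP [depth=0]
Event 14 (EXEC): [MAIN] PC=7: HALT [depth=0]
Max depth observed: 1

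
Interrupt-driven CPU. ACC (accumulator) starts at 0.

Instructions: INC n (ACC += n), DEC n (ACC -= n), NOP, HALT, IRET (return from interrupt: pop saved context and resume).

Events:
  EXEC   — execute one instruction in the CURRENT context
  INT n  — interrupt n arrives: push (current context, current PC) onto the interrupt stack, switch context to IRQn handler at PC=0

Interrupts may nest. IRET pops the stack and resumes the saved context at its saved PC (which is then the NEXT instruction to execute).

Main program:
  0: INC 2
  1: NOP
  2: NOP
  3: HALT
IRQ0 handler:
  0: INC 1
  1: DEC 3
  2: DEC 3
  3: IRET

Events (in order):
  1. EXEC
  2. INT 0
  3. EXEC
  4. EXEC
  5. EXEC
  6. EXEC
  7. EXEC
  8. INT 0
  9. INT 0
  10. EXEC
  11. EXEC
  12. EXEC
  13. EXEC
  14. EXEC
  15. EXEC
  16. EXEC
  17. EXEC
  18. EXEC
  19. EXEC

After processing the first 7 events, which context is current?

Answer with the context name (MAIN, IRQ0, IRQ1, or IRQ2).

Event 1 (EXEC): [MAIN] PC=0: INC 2 -> ACC=2
Event 2 (INT 0): INT 0 arrives: push (MAIN, PC=1), enter IRQ0 at PC=0 (depth now 1)
Event 3 (EXEC): [IRQ0] PC=0: INC 1 -> ACC=3
Event 4 (EXEC): [IRQ0] PC=1: DEC 3 -> ACC=0
Event 5 (EXEC): [IRQ0] PC=2: DEC 3 -> ACC=-3
Event 6 (EXEC): [IRQ0] PC=3: IRET -> resume MAIN at PC=1 (depth now 0)
Event 7 (EXEC): [MAIN] PC=1: NOP

Answer: MAIN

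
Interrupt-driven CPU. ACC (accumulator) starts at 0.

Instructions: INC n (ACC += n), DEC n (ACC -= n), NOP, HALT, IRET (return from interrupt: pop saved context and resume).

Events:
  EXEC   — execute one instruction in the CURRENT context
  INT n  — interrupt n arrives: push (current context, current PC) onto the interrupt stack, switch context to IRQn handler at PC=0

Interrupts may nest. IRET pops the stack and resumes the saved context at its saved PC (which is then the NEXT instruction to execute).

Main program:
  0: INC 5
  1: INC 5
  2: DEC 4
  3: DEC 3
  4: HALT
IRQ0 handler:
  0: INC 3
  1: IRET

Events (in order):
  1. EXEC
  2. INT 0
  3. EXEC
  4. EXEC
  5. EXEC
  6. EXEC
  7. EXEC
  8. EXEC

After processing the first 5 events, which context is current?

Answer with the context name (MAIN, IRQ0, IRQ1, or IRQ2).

Answer: MAIN

Derivation:
Event 1 (EXEC): [MAIN] PC=0: INC 5 -> ACC=5
Event 2 (INT 0): INT 0 arrives: push (MAIN, PC=1), enter IRQ0 at PC=0 (depth now 1)
Event 3 (EXEC): [IRQ0] PC=0: INC 3 -> ACC=8
Event 4 (EXEC): [IRQ0] PC=1: IRET -> resume MAIN at PC=1 (depth now 0)
Event 5 (EXEC): [MAIN] PC=1: INC 5 -> ACC=13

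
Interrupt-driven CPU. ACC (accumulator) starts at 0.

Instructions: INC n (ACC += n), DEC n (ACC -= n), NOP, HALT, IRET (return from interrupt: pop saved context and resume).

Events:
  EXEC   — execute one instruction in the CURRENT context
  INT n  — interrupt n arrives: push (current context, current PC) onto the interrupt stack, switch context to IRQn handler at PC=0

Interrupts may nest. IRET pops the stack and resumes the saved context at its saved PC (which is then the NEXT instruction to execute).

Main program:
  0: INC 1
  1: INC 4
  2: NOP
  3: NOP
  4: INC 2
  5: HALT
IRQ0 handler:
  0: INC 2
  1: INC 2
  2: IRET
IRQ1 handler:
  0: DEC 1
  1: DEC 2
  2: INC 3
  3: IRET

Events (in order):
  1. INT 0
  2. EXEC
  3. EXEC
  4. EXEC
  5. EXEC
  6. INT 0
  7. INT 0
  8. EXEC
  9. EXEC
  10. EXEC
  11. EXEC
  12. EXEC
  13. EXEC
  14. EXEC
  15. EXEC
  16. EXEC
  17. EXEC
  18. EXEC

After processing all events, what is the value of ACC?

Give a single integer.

Event 1 (INT 0): INT 0 arrives: push (MAIN, PC=0), enter IRQ0 at PC=0 (depth now 1)
Event 2 (EXEC): [IRQ0] PC=0: INC 2 -> ACC=2
Event 3 (EXEC): [IRQ0] PC=1: INC 2 -> ACC=4
Event 4 (EXEC): [IRQ0] PC=2: IRET -> resume MAIN at PC=0 (depth now 0)
Event 5 (EXEC): [MAIN] PC=0: INC 1 -> ACC=5
Event 6 (INT 0): INT 0 arrives: push (MAIN, PC=1), enter IRQ0 at PC=0 (depth now 1)
Event 7 (INT 0): INT 0 arrives: push (IRQ0, PC=0), enter IRQ0 at PC=0 (depth now 2)
Event 8 (EXEC): [IRQ0] PC=0: INC 2 -> ACC=7
Event 9 (EXEC): [IRQ0] PC=1: INC 2 -> ACC=9
Event 10 (EXEC): [IRQ0] PC=2: IRET -> resume IRQ0 at PC=0 (depth now 1)
Event 11 (EXEC): [IRQ0] PC=0: INC 2 -> ACC=11
Event 12 (EXEC): [IRQ0] PC=1: INC 2 -> ACC=13
Event 13 (EXEC): [IRQ0] PC=2: IRET -> resume MAIN at PC=1 (depth now 0)
Event 14 (EXEC): [MAIN] PC=1: INC 4 -> ACC=17
Event 15 (EXEC): [MAIN] PC=2: NOP
Event 16 (EXEC): [MAIN] PC=3: NOP
Event 17 (EXEC): [MAIN] PC=4: INC 2 -> ACC=19
Event 18 (EXEC): [MAIN] PC=5: HALT

Answer: 19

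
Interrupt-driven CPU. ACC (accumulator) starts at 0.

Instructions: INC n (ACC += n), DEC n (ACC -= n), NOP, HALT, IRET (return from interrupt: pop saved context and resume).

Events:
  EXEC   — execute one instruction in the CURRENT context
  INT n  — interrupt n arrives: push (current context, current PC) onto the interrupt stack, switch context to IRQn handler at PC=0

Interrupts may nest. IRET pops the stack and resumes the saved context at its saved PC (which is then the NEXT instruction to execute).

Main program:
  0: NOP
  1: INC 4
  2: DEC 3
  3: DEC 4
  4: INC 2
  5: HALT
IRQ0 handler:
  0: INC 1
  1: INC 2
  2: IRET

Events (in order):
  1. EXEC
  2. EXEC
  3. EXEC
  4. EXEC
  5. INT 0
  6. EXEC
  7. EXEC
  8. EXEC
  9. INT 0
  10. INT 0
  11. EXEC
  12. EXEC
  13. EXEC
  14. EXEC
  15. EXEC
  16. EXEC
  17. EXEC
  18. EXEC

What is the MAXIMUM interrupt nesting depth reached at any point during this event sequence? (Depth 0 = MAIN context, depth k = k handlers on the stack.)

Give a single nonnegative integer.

Event 1 (EXEC): [MAIN] PC=0: NOP [depth=0]
Event 2 (EXEC): [MAIN] PC=1: INC 4 -> ACC=4 [depth=0]
Event 3 (EXEC): [MAIN] PC=2: DEC 3 -> ACC=1 [depth=0]
Event 4 (EXEC): [MAIN] PC=3: DEC 4 -> ACC=-3 [depth=0]
Event 5 (INT 0): INT 0 arrives: push (MAIN, PC=4), enter IRQ0 at PC=0 (depth now 1) [depth=1]
Event 6 (EXEC): [IRQ0] PC=0: INC 1 -> ACC=-2 [depth=1]
Event 7 (EXEC): [IRQ0] PC=1: INC 2 -> ACC=0 [depth=1]
Event 8 (EXEC): [IRQ0] PC=2: IRET -> resume MAIN at PC=4 (depth now 0) [depth=0]
Event 9 (INT 0): INT 0 arrives: push (MAIN, PC=4), enter IRQ0 at PC=0 (depth now 1) [depth=1]
Event 10 (INT 0): INT 0 arrives: push (IRQ0, PC=0), enter IRQ0 at PC=0 (depth now 2) [depth=2]
Event 11 (EXEC): [IRQ0] PC=0: INC 1 -> ACC=1 [depth=2]
Event 12 (EXEC): [IRQ0] PC=1: INC 2 -> ACC=3 [depth=2]
Event 13 (EXEC): [IRQ0] PC=2: IRET -> resume IRQ0 at PC=0 (depth now 1) [depth=1]
Event 14 (EXEC): [IRQ0] PC=0: INC 1 -> ACC=4 [depth=1]
Event 15 (EXEC): [IRQ0] PC=1: INC 2 -> ACC=6 [depth=1]
Event 16 (EXEC): [IRQ0] PC=2: IRET -> resume MAIN at PC=4 (depth now 0) [depth=0]
Event 17 (EXEC): [MAIN] PC=4: INC 2 -> ACC=8 [depth=0]
Event 18 (EXEC): [MAIN] PC=5: HALT [depth=0]
Max depth observed: 2

Answer: 2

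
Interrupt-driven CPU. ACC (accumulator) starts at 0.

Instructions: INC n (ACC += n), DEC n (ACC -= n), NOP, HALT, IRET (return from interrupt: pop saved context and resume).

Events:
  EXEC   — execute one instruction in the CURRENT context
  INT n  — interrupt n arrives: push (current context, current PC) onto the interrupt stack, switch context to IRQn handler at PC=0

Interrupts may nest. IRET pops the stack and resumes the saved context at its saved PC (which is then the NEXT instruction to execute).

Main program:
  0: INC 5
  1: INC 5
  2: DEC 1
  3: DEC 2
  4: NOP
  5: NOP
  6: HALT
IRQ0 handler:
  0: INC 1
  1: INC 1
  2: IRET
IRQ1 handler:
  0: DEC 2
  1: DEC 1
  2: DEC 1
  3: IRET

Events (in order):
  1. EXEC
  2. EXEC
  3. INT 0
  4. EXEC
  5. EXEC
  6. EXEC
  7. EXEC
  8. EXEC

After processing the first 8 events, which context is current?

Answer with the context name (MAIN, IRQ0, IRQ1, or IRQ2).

Event 1 (EXEC): [MAIN] PC=0: INC 5 -> ACC=5
Event 2 (EXEC): [MAIN] PC=1: INC 5 -> ACC=10
Event 3 (INT 0): INT 0 arrives: push (MAIN, PC=2), enter IRQ0 at PC=0 (depth now 1)
Event 4 (EXEC): [IRQ0] PC=0: INC 1 -> ACC=11
Event 5 (EXEC): [IRQ0] PC=1: INC 1 -> ACC=12
Event 6 (EXEC): [IRQ0] PC=2: IRET -> resume MAIN at PC=2 (depth now 0)
Event 7 (EXEC): [MAIN] PC=2: DEC 1 -> ACC=11
Event 8 (EXEC): [MAIN] PC=3: DEC 2 -> ACC=9

Answer: MAIN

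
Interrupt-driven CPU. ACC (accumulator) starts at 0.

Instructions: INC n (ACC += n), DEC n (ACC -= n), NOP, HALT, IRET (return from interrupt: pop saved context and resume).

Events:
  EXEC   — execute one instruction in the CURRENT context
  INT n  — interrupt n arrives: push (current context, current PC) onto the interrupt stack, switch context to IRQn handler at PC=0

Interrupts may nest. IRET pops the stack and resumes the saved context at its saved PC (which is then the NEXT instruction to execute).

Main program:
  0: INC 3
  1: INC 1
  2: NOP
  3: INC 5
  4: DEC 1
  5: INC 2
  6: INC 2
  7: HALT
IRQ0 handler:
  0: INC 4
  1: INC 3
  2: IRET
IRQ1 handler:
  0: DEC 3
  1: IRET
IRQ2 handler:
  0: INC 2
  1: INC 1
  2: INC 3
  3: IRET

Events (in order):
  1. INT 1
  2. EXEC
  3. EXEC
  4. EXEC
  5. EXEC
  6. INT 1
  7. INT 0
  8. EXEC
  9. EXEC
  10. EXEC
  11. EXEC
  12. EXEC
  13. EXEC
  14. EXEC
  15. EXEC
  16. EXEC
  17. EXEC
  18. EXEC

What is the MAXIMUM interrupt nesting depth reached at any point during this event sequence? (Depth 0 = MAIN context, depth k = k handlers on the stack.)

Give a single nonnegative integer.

Answer: 2

Derivation:
Event 1 (INT 1): INT 1 arrives: push (MAIN, PC=0), enter IRQ1 at PC=0 (depth now 1) [depth=1]
Event 2 (EXEC): [IRQ1] PC=0: DEC 3 -> ACC=-3 [depth=1]
Event 3 (EXEC): [IRQ1] PC=1: IRET -> resume MAIN at PC=0 (depth now 0) [depth=0]
Event 4 (EXEC): [MAIN] PC=0: INC 3 -> ACC=0 [depth=0]
Event 5 (EXEC): [MAIN] PC=1: INC 1 -> ACC=1 [depth=0]
Event 6 (INT 1): INT 1 arrives: push (MAIN, PC=2), enter IRQ1 at PC=0 (depth now 1) [depth=1]
Event 7 (INT 0): INT 0 arrives: push (IRQ1, PC=0), enter IRQ0 at PC=0 (depth now 2) [depth=2]
Event 8 (EXEC): [IRQ0] PC=0: INC 4 -> ACC=5 [depth=2]
Event 9 (EXEC): [IRQ0] PC=1: INC 3 -> ACC=8 [depth=2]
Event 10 (EXEC): [IRQ0] PC=2: IRET -> resume IRQ1 at PC=0 (depth now 1) [depth=1]
Event 11 (EXEC): [IRQ1] PC=0: DEC 3 -> ACC=5 [depth=1]
Event 12 (EXEC): [IRQ1] PC=1: IRET -> resume MAIN at PC=2 (depth now 0) [depth=0]
Event 13 (EXEC): [MAIN] PC=2: NOP [depth=0]
Event 14 (EXEC): [MAIN] PC=3: INC 5 -> ACC=10 [depth=0]
Event 15 (EXEC): [MAIN] PC=4: DEC 1 -> ACC=9 [depth=0]
Event 16 (EXEC): [MAIN] PC=5: INC 2 -> ACC=11 [depth=0]
Event 17 (EXEC): [MAIN] PC=6: INC 2 -> ACC=13 [depth=0]
Event 18 (EXEC): [MAIN] PC=7: HALT [depth=0]
Max depth observed: 2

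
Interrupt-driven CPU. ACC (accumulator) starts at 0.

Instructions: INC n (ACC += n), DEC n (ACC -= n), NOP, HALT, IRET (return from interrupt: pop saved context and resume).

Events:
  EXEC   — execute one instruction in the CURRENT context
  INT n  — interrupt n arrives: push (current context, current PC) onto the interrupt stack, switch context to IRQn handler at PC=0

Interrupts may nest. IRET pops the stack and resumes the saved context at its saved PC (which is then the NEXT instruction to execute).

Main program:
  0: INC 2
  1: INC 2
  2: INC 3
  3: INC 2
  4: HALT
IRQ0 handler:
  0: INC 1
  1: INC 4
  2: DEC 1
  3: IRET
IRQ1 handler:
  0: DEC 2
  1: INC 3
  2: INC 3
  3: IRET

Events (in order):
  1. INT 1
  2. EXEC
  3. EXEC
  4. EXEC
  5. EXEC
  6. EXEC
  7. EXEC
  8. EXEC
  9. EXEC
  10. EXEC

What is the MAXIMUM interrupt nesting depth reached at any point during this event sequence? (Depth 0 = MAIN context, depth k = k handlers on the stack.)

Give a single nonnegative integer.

Event 1 (INT 1): INT 1 arrives: push (MAIN, PC=0), enter IRQ1 at PC=0 (depth now 1) [depth=1]
Event 2 (EXEC): [IRQ1] PC=0: DEC 2 -> ACC=-2 [depth=1]
Event 3 (EXEC): [IRQ1] PC=1: INC 3 -> ACC=1 [depth=1]
Event 4 (EXEC): [IRQ1] PC=2: INC 3 -> ACC=4 [depth=1]
Event 5 (EXEC): [IRQ1] PC=3: IRET -> resume MAIN at PC=0 (depth now 0) [depth=0]
Event 6 (EXEC): [MAIN] PC=0: INC 2 -> ACC=6 [depth=0]
Event 7 (EXEC): [MAIN] PC=1: INC 2 -> ACC=8 [depth=0]
Event 8 (EXEC): [MAIN] PC=2: INC 3 -> ACC=11 [depth=0]
Event 9 (EXEC): [MAIN] PC=3: INC 2 -> ACC=13 [depth=0]
Event 10 (EXEC): [MAIN] PC=4: HALT [depth=0]
Max depth observed: 1

Answer: 1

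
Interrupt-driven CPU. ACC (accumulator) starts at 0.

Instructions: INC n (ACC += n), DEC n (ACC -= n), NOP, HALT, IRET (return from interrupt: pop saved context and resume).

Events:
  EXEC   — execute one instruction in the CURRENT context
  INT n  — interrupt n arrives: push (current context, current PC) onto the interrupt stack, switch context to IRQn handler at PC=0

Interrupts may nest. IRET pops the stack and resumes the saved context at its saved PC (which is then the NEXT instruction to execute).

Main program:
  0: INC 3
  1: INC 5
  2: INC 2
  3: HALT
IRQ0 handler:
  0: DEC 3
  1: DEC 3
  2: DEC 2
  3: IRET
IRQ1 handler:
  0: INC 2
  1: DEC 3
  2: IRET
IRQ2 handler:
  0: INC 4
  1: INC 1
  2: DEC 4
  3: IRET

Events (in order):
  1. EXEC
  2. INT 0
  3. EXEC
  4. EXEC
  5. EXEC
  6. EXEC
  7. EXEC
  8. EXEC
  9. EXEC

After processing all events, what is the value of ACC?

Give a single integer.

Event 1 (EXEC): [MAIN] PC=0: INC 3 -> ACC=3
Event 2 (INT 0): INT 0 arrives: push (MAIN, PC=1), enter IRQ0 at PC=0 (depth now 1)
Event 3 (EXEC): [IRQ0] PC=0: DEC 3 -> ACC=0
Event 4 (EXEC): [IRQ0] PC=1: DEC 3 -> ACC=-3
Event 5 (EXEC): [IRQ0] PC=2: DEC 2 -> ACC=-5
Event 6 (EXEC): [IRQ0] PC=3: IRET -> resume MAIN at PC=1 (depth now 0)
Event 7 (EXEC): [MAIN] PC=1: INC 5 -> ACC=0
Event 8 (EXEC): [MAIN] PC=2: INC 2 -> ACC=2
Event 9 (EXEC): [MAIN] PC=3: HALT

Answer: 2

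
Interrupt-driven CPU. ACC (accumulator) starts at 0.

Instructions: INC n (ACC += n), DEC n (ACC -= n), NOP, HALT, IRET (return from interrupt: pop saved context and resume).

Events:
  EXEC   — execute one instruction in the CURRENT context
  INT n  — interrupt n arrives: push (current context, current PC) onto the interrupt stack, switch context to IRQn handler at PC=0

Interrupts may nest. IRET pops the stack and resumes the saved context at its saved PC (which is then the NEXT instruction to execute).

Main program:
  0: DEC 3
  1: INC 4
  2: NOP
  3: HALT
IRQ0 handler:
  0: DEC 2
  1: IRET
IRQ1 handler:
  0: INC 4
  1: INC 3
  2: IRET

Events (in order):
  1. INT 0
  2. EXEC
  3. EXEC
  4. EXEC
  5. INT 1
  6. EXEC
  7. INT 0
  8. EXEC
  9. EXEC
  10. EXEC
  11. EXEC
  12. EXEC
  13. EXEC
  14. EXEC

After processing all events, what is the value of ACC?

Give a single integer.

Answer: 4

Derivation:
Event 1 (INT 0): INT 0 arrives: push (MAIN, PC=0), enter IRQ0 at PC=0 (depth now 1)
Event 2 (EXEC): [IRQ0] PC=0: DEC 2 -> ACC=-2
Event 3 (EXEC): [IRQ0] PC=1: IRET -> resume MAIN at PC=0 (depth now 0)
Event 4 (EXEC): [MAIN] PC=0: DEC 3 -> ACC=-5
Event 5 (INT 1): INT 1 arrives: push (MAIN, PC=1), enter IRQ1 at PC=0 (depth now 1)
Event 6 (EXEC): [IRQ1] PC=0: INC 4 -> ACC=-1
Event 7 (INT 0): INT 0 arrives: push (IRQ1, PC=1), enter IRQ0 at PC=0 (depth now 2)
Event 8 (EXEC): [IRQ0] PC=0: DEC 2 -> ACC=-3
Event 9 (EXEC): [IRQ0] PC=1: IRET -> resume IRQ1 at PC=1 (depth now 1)
Event 10 (EXEC): [IRQ1] PC=1: INC 3 -> ACC=0
Event 11 (EXEC): [IRQ1] PC=2: IRET -> resume MAIN at PC=1 (depth now 0)
Event 12 (EXEC): [MAIN] PC=1: INC 4 -> ACC=4
Event 13 (EXEC): [MAIN] PC=2: NOP
Event 14 (EXEC): [MAIN] PC=3: HALT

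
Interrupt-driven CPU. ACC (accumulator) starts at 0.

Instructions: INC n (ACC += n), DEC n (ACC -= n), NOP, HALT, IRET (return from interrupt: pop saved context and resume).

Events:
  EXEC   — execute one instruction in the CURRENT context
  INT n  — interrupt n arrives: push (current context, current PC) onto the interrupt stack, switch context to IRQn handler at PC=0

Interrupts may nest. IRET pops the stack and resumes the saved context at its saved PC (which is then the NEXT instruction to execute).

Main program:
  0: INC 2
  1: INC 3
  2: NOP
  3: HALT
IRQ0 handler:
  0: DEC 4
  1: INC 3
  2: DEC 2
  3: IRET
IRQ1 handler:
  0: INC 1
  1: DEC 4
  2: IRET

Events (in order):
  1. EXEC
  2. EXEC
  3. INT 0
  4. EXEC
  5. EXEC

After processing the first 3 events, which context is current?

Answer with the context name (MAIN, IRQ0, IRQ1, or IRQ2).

Answer: IRQ0

Derivation:
Event 1 (EXEC): [MAIN] PC=0: INC 2 -> ACC=2
Event 2 (EXEC): [MAIN] PC=1: INC 3 -> ACC=5
Event 3 (INT 0): INT 0 arrives: push (MAIN, PC=2), enter IRQ0 at PC=0 (depth now 1)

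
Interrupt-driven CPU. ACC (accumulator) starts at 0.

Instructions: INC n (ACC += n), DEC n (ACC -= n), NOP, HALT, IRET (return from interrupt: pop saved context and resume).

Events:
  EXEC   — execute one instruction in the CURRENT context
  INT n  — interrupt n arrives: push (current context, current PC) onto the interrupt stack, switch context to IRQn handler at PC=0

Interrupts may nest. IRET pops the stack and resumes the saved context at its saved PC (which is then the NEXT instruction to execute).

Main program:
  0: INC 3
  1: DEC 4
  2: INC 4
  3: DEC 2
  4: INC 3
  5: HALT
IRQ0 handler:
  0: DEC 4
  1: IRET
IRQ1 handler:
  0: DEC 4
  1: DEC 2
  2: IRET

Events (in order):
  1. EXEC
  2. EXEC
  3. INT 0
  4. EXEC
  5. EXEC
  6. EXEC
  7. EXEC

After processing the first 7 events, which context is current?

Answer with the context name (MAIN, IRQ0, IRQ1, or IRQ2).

Answer: MAIN

Derivation:
Event 1 (EXEC): [MAIN] PC=0: INC 3 -> ACC=3
Event 2 (EXEC): [MAIN] PC=1: DEC 4 -> ACC=-1
Event 3 (INT 0): INT 0 arrives: push (MAIN, PC=2), enter IRQ0 at PC=0 (depth now 1)
Event 4 (EXEC): [IRQ0] PC=0: DEC 4 -> ACC=-5
Event 5 (EXEC): [IRQ0] PC=1: IRET -> resume MAIN at PC=2 (depth now 0)
Event 6 (EXEC): [MAIN] PC=2: INC 4 -> ACC=-1
Event 7 (EXEC): [MAIN] PC=3: DEC 2 -> ACC=-3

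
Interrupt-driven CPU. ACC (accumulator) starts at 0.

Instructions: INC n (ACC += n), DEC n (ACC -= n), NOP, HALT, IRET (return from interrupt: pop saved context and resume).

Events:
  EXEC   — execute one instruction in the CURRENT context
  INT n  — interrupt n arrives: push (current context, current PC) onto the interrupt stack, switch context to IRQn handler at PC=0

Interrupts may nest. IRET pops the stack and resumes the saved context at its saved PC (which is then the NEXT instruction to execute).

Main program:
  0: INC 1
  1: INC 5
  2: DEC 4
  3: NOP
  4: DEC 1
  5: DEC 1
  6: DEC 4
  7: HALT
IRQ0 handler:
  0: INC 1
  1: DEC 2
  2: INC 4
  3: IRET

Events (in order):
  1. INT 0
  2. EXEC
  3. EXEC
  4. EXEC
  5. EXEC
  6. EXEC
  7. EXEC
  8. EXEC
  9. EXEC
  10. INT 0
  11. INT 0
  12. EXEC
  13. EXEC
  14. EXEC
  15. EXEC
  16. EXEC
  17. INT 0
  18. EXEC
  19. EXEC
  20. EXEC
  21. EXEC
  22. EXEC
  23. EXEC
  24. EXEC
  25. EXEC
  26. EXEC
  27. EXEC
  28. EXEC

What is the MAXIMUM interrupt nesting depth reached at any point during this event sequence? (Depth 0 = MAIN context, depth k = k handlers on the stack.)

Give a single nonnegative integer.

Answer: 2

Derivation:
Event 1 (INT 0): INT 0 arrives: push (MAIN, PC=0), enter IRQ0 at PC=0 (depth now 1) [depth=1]
Event 2 (EXEC): [IRQ0] PC=0: INC 1 -> ACC=1 [depth=1]
Event 3 (EXEC): [IRQ0] PC=1: DEC 2 -> ACC=-1 [depth=1]
Event 4 (EXEC): [IRQ0] PC=2: INC 4 -> ACC=3 [depth=1]
Event 5 (EXEC): [IRQ0] PC=3: IRET -> resume MAIN at PC=0 (depth now 0) [depth=0]
Event 6 (EXEC): [MAIN] PC=0: INC 1 -> ACC=4 [depth=0]
Event 7 (EXEC): [MAIN] PC=1: INC 5 -> ACC=9 [depth=0]
Event 8 (EXEC): [MAIN] PC=2: DEC 4 -> ACC=5 [depth=0]
Event 9 (EXEC): [MAIN] PC=3: NOP [depth=0]
Event 10 (INT 0): INT 0 arrives: push (MAIN, PC=4), enter IRQ0 at PC=0 (depth now 1) [depth=1]
Event 11 (INT 0): INT 0 arrives: push (IRQ0, PC=0), enter IRQ0 at PC=0 (depth now 2) [depth=2]
Event 12 (EXEC): [IRQ0] PC=0: INC 1 -> ACC=6 [depth=2]
Event 13 (EXEC): [IRQ0] PC=1: DEC 2 -> ACC=4 [depth=2]
Event 14 (EXEC): [IRQ0] PC=2: INC 4 -> ACC=8 [depth=2]
Event 15 (EXEC): [IRQ0] PC=3: IRET -> resume IRQ0 at PC=0 (depth now 1) [depth=1]
Event 16 (EXEC): [IRQ0] PC=0: INC 1 -> ACC=9 [depth=1]
Event 17 (INT 0): INT 0 arrives: push (IRQ0, PC=1), enter IRQ0 at PC=0 (depth now 2) [depth=2]
Event 18 (EXEC): [IRQ0] PC=0: INC 1 -> ACC=10 [depth=2]
Event 19 (EXEC): [IRQ0] PC=1: DEC 2 -> ACC=8 [depth=2]
Event 20 (EXEC): [IRQ0] PC=2: INC 4 -> ACC=12 [depth=2]
Event 21 (EXEC): [IRQ0] PC=3: IRET -> resume IRQ0 at PC=1 (depth now 1) [depth=1]
Event 22 (EXEC): [IRQ0] PC=1: DEC 2 -> ACC=10 [depth=1]
Event 23 (EXEC): [IRQ0] PC=2: INC 4 -> ACC=14 [depth=1]
Event 24 (EXEC): [IRQ0] PC=3: IRET -> resume MAIN at PC=4 (depth now 0) [depth=0]
Event 25 (EXEC): [MAIN] PC=4: DEC 1 -> ACC=13 [depth=0]
Event 26 (EXEC): [MAIN] PC=5: DEC 1 -> ACC=12 [depth=0]
Event 27 (EXEC): [MAIN] PC=6: DEC 4 -> ACC=8 [depth=0]
Event 28 (EXEC): [MAIN] PC=7: HALT [depth=0]
Max depth observed: 2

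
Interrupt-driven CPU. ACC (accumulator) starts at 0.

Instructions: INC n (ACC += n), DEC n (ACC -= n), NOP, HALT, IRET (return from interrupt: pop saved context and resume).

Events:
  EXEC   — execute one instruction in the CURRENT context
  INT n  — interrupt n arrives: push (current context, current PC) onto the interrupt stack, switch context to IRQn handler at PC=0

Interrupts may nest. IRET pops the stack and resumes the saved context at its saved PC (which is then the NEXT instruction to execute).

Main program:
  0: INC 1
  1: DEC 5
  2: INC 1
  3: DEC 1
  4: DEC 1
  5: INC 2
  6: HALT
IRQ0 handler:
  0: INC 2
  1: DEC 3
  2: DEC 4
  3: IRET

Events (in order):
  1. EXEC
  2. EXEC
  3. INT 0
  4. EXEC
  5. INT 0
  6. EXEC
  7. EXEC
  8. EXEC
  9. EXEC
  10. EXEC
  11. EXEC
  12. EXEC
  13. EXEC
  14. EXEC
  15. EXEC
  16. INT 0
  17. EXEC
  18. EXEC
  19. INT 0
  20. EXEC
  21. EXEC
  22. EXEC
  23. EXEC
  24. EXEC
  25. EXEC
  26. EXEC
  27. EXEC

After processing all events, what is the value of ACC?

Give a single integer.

Answer: -23

Derivation:
Event 1 (EXEC): [MAIN] PC=0: INC 1 -> ACC=1
Event 2 (EXEC): [MAIN] PC=1: DEC 5 -> ACC=-4
Event 3 (INT 0): INT 0 arrives: push (MAIN, PC=2), enter IRQ0 at PC=0 (depth now 1)
Event 4 (EXEC): [IRQ0] PC=0: INC 2 -> ACC=-2
Event 5 (INT 0): INT 0 arrives: push (IRQ0, PC=1), enter IRQ0 at PC=0 (depth now 2)
Event 6 (EXEC): [IRQ0] PC=0: INC 2 -> ACC=0
Event 7 (EXEC): [IRQ0] PC=1: DEC 3 -> ACC=-3
Event 8 (EXEC): [IRQ0] PC=2: DEC 4 -> ACC=-7
Event 9 (EXEC): [IRQ0] PC=3: IRET -> resume IRQ0 at PC=1 (depth now 1)
Event 10 (EXEC): [IRQ0] PC=1: DEC 3 -> ACC=-10
Event 11 (EXEC): [IRQ0] PC=2: DEC 4 -> ACC=-14
Event 12 (EXEC): [IRQ0] PC=3: IRET -> resume MAIN at PC=2 (depth now 0)
Event 13 (EXEC): [MAIN] PC=2: INC 1 -> ACC=-13
Event 14 (EXEC): [MAIN] PC=3: DEC 1 -> ACC=-14
Event 15 (EXEC): [MAIN] PC=4: DEC 1 -> ACC=-15
Event 16 (INT 0): INT 0 arrives: push (MAIN, PC=5), enter IRQ0 at PC=0 (depth now 1)
Event 17 (EXEC): [IRQ0] PC=0: INC 2 -> ACC=-13
Event 18 (EXEC): [IRQ0] PC=1: DEC 3 -> ACC=-16
Event 19 (INT 0): INT 0 arrives: push (IRQ0, PC=2), enter IRQ0 at PC=0 (depth now 2)
Event 20 (EXEC): [IRQ0] PC=0: INC 2 -> ACC=-14
Event 21 (EXEC): [IRQ0] PC=1: DEC 3 -> ACC=-17
Event 22 (EXEC): [IRQ0] PC=2: DEC 4 -> ACC=-21
Event 23 (EXEC): [IRQ0] PC=3: IRET -> resume IRQ0 at PC=2 (depth now 1)
Event 24 (EXEC): [IRQ0] PC=2: DEC 4 -> ACC=-25
Event 25 (EXEC): [IRQ0] PC=3: IRET -> resume MAIN at PC=5 (depth now 0)
Event 26 (EXEC): [MAIN] PC=5: INC 2 -> ACC=-23
Event 27 (EXEC): [MAIN] PC=6: HALT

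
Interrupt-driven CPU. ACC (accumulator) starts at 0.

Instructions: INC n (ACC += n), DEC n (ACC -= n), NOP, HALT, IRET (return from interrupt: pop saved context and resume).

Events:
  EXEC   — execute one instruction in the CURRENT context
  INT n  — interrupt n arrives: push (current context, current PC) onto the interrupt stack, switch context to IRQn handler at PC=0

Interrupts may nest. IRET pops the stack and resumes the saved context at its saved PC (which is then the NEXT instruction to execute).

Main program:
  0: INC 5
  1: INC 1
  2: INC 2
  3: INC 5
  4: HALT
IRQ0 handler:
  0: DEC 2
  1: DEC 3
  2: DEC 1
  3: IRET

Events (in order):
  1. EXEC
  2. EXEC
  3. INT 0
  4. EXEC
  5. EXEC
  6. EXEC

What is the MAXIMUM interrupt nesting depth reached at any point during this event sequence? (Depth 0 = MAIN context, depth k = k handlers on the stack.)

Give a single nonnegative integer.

Event 1 (EXEC): [MAIN] PC=0: INC 5 -> ACC=5 [depth=0]
Event 2 (EXEC): [MAIN] PC=1: INC 1 -> ACC=6 [depth=0]
Event 3 (INT 0): INT 0 arrives: push (MAIN, PC=2), enter IRQ0 at PC=0 (depth now 1) [depth=1]
Event 4 (EXEC): [IRQ0] PC=0: DEC 2 -> ACC=4 [depth=1]
Event 5 (EXEC): [IRQ0] PC=1: DEC 3 -> ACC=1 [depth=1]
Event 6 (EXEC): [IRQ0] PC=2: DEC 1 -> ACC=0 [depth=1]
Max depth observed: 1

Answer: 1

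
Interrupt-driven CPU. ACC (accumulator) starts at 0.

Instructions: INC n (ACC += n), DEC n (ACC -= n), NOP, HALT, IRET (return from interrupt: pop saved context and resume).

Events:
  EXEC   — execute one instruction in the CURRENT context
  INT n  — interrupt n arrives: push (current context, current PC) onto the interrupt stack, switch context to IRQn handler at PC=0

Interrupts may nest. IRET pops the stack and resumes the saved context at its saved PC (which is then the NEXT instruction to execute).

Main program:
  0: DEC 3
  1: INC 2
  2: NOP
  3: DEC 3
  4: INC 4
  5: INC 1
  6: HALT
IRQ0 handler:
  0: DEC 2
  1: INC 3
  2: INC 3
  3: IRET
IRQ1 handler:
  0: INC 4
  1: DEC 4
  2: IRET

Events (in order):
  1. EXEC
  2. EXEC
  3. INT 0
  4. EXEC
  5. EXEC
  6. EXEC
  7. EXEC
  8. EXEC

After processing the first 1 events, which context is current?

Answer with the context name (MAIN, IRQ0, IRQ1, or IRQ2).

Event 1 (EXEC): [MAIN] PC=0: DEC 3 -> ACC=-3

Answer: MAIN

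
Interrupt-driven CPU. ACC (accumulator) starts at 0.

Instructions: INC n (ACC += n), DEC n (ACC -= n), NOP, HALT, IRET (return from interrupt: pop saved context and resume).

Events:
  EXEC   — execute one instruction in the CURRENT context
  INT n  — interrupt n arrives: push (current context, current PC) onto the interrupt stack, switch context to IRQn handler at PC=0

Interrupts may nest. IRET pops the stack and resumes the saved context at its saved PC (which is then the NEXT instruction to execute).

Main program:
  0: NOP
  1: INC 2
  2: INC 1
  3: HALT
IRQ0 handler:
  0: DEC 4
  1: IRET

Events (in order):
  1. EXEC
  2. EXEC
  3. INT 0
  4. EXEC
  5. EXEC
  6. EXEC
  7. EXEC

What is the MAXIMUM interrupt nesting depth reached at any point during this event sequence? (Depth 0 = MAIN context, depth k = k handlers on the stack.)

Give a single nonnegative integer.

Event 1 (EXEC): [MAIN] PC=0: NOP [depth=0]
Event 2 (EXEC): [MAIN] PC=1: INC 2 -> ACC=2 [depth=0]
Event 3 (INT 0): INT 0 arrives: push (MAIN, PC=2), enter IRQ0 at PC=0 (depth now 1) [depth=1]
Event 4 (EXEC): [IRQ0] PC=0: DEC 4 -> ACC=-2 [depth=1]
Event 5 (EXEC): [IRQ0] PC=1: IRET -> resume MAIN at PC=2 (depth now 0) [depth=0]
Event 6 (EXEC): [MAIN] PC=2: INC 1 -> ACC=-1 [depth=0]
Event 7 (EXEC): [MAIN] PC=3: HALT [depth=0]
Max depth observed: 1

Answer: 1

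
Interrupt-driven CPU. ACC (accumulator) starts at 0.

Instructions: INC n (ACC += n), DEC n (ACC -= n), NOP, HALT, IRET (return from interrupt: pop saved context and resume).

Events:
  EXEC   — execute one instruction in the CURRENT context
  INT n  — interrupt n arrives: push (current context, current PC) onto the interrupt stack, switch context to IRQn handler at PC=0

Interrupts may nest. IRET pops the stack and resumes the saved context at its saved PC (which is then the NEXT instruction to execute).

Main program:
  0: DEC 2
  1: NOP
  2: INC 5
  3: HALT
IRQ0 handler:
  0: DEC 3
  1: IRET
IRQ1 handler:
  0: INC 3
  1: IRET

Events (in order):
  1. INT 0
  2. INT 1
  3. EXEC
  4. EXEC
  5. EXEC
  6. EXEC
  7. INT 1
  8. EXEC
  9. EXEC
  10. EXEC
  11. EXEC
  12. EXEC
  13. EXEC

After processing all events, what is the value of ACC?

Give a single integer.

Answer: 6

Derivation:
Event 1 (INT 0): INT 0 arrives: push (MAIN, PC=0), enter IRQ0 at PC=0 (depth now 1)
Event 2 (INT 1): INT 1 arrives: push (IRQ0, PC=0), enter IRQ1 at PC=0 (depth now 2)
Event 3 (EXEC): [IRQ1] PC=0: INC 3 -> ACC=3
Event 4 (EXEC): [IRQ1] PC=1: IRET -> resume IRQ0 at PC=0 (depth now 1)
Event 5 (EXEC): [IRQ0] PC=0: DEC 3 -> ACC=0
Event 6 (EXEC): [IRQ0] PC=1: IRET -> resume MAIN at PC=0 (depth now 0)
Event 7 (INT 1): INT 1 arrives: push (MAIN, PC=0), enter IRQ1 at PC=0 (depth now 1)
Event 8 (EXEC): [IRQ1] PC=0: INC 3 -> ACC=3
Event 9 (EXEC): [IRQ1] PC=1: IRET -> resume MAIN at PC=0 (depth now 0)
Event 10 (EXEC): [MAIN] PC=0: DEC 2 -> ACC=1
Event 11 (EXEC): [MAIN] PC=1: NOP
Event 12 (EXEC): [MAIN] PC=2: INC 5 -> ACC=6
Event 13 (EXEC): [MAIN] PC=3: HALT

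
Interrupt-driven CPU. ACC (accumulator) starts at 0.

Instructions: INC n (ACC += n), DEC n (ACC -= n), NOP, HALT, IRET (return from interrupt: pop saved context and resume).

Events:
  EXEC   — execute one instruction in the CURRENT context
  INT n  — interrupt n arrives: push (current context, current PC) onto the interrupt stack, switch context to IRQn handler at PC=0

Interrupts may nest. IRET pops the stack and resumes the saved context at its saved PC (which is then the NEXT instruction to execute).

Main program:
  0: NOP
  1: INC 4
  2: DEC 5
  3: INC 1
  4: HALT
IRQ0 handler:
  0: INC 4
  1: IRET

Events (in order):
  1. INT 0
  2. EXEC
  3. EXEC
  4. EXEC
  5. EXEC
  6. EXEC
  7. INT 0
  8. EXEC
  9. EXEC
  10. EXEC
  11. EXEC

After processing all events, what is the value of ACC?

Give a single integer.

Answer: 8

Derivation:
Event 1 (INT 0): INT 0 arrives: push (MAIN, PC=0), enter IRQ0 at PC=0 (depth now 1)
Event 2 (EXEC): [IRQ0] PC=0: INC 4 -> ACC=4
Event 3 (EXEC): [IRQ0] PC=1: IRET -> resume MAIN at PC=0 (depth now 0)
Event 4 (EXEC): [MAIN] PC=0: NOP
Event 5 (EXEC): [MAIN] PC=1: INC 4 -> ACC=8
Event 6 (EXEC): [MAIN] PC=2: DEC 5 -> ACC=3
Event 7 (INT 0): INT 0 arrives: push (MAIN, PC=3), enter IRQ0 at PC=0 (depth now 1)
Event 8 (EXEC): [IRQ0] PC=0: INC 4 -> ACC=7
Event 9 (EXEC): [IRQ0] PC=1: IRET -> resume MAIN at PC=3 (depth now 0)
Event 10 (EXEC): [MAIN] PC=3: INC 1 -> ACC=8
Event 11 (EXEC): [MAIN] PC=4: HALT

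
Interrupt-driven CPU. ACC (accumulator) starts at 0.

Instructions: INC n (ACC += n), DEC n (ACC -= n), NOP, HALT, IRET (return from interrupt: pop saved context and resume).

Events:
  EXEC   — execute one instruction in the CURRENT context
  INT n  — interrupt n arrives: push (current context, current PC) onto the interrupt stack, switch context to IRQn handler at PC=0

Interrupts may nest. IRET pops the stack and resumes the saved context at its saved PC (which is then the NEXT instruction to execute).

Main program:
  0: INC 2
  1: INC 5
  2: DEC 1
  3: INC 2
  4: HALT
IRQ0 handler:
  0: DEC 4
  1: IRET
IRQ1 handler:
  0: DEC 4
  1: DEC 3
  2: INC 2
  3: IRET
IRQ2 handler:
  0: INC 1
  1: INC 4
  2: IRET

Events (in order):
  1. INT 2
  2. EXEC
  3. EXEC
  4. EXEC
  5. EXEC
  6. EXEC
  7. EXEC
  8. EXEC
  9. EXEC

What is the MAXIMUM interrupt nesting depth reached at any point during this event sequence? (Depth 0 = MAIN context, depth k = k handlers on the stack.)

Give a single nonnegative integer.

Answer: 1

Derivation:
Event 1 (INT 2): INT 2 arrives: push (MAIN, PC=0), enter IRQ2 at PC=0 (depth now 1) [depth=1]
Event 2 (EXEC): [IRQ2] PC=0: INC 1 -> ACC=1 [depth=1]
Event 3 (EXEC): [IRQ2] PC=1: INC 4 -> ACC=5 [depth=1]
Event 4 (EXEC): [IRQ2] PC=2: IRET -> resume MAIN at PC=0 (depth now 0) [depth=0]
Event 5 (EXEC): [MAIN] PC=0: INC 2 -> ACC=7 [depth=0]
Event 6 (EXEC): [MAIN] PC=1: INC 5 -> ACC=12 [depth=0]
Event 7 (EXEC): [MAIN] PC=2: DEC 1 -> ACC=11 [depth=0]
Event 8 (EXEC): [MAIN] PC=3: INC 2 -> ACC=13 [depth=0]
Event 9 (EXEC): [MAIN] PC=4: HALT [depth=0]
Max depth observed: 1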